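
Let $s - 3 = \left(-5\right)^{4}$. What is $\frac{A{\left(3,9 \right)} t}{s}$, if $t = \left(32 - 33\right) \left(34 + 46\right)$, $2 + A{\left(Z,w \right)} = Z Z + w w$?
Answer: $- \frac{1760}{157} \approx -11.21$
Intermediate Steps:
$A{\left(Z,w \right)} = -2 + Z^{2} + w^{2}$ ($A{\left(Z,w \right)} = -2 + \left(Z Z + w w\right) = -2 + \left(Z^{2} + w^{2}\right) = -2 + Z^{2} + w^{2}$)
$t = -80$ ($t = \left(-1\right) 80 = -80$)
$s = 628$ ($s = 3 + \left(-5\right)^{4} = 3 + 625 = 628$)
$\frac{A{\left(3,9 \right)} t}{s} = \frac{\left(-2 + 3^{2} + 9^{2}\right) \left(-80\right)}{628} = \left(-2 + 9 + 81\right) \left(-80\right) \frac{1}{628} = 88 \left(-80\right) \frac{1}{628} = \left(-7040\right) \frac{1}{628} = - \frac{1760}{157}$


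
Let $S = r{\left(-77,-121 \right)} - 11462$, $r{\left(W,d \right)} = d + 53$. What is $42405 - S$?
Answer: $53935$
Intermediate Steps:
$r{\left(W,d \right)} = 53 + d$
$S = -11530$ ($S = \left(53 - 121\right) - 11462 = -68 - 11462 = -11530$)
$42405 - S = 42405 - -11530 = 42405 + 11530 = 53935$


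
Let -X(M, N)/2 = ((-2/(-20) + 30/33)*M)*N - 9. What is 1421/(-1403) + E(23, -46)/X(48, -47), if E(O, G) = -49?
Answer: -361029011/352722618 ≈ -1.0236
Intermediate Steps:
X(M, N) = 18 - 111*M*N/55 (X(M, N) = -2*(((-2/(-20) + 30/33)*M)*N - 9) = -2*(((-2*(-1/20) + 30*(1/33))*M)*N - 9) = -2*(((⅒ + 10/11)*M)*N - 9) = -2*((111*M/110)*N - 9) = -2*(111*M*N/110 - 9) = -2*(-9 + 111*M*N/110) = 18 - 111*M*N/55)
1421/(-1403) + E(23, -46)/X(48, -47) = 1421/(-1403) - 49/(18 - 111/55*48*(-47)) = 1421*(-1/1403) - 49/(18 + 250416/55) = -1421/1403 - 49/251406/55 = -1421/1403 - 49*55/251406 = -1421/1403 - 2695/251406 = -361029011/352722618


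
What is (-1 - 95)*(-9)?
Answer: 864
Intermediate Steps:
(-1 - 95)*(-9) = -96*(-9) = 864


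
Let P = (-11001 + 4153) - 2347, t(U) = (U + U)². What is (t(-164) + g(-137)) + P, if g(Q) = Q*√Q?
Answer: 98389 - 137*I*√137 ≈ 98389.0 - 1603.5*I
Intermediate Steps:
t(U) = 4*U² (t(U) = (2*U)² = 4*U²)
g(Q) = Q^(3/2)
P = -9195 (P = -6848 - 2347 = -9195)
(t(-164) + g(-137)) + P = (4*(-164)² + (-137)^(3/2)) - 9195 = (4*26896 - 137*I*√137) - 9195 = (107584 - 137*I*√137) - 9195 = 98389 - 137*I*√137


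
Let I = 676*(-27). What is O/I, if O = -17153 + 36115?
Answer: -9481/9126 ≈ -1.0389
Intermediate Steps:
O = 18962
I = -18252
O/I = 18962/(-18252) = 18962*(-1/18252) = -9481/9126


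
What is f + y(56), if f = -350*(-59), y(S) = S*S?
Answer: 23786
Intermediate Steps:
y(S) = S²
f = 20650
f + y(56) = 20650 + 56² = 20650 + 3136 = 23786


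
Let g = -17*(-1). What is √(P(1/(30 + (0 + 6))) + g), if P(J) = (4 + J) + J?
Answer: √758/6 ≈ 4.5886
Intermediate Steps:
g = 17
P(J) = 4 + 2*J
√(P(1/(30 + (0 + 6))) + g) = √((4 + 2/(30 + (0 + 6))) + 17) = √((4 + 2/(30 + 6)) + 17) = √((4 + 2/36) + 17) = √((4 + 2*(1/36)) + 17) = √((4 + 1/18) + 17) = √(73/18 + 17) = √(379/18) = √758/6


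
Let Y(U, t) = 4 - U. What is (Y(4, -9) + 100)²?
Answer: 10000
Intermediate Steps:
(Y(4, -9) + 100)² = ((4 - 1*4) + 100)² = ((4 - 4) + 100)² = (0 + 100)² = 100² = 10000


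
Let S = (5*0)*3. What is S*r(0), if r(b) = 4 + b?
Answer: 0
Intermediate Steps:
S = 0 (S = 0*3 = 0)
S*r(0) = 0*(4 + 0) = 0*4 = 0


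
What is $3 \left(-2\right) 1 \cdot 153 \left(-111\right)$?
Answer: $101898$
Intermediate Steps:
$3 \left(-2\right) 1 \cdot 153 \left(-111\right) = \left(-6\right) 1 \cdot 153 \left(-111\right) = \left(-6\right) 153 \left(-111\right) = \left(-918\right) \left(-111\right) = 101898$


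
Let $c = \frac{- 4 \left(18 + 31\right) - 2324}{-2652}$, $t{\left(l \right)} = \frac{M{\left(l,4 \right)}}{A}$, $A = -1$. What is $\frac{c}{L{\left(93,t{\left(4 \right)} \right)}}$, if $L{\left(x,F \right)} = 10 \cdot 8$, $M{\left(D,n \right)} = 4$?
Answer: $\frac{21}{1768} \approx 0.011878$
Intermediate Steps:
$t{\left(l \right)} = -4$ ($t{\left(l \right)} = \frac{4}{-1} = 4 \left(-1\right) = -4$)
$c = \frac{210}{221}$ ($c = \left(\left(-4\right) 49 - 2324\right) \left(- \frac{1}{2652}\right) = \left(-196 - 2324\right) \left(- \frac{1}{2652}\right) = \left(-2520\right) \left(- \frac{1}{2652}\right) = \frac{210}{221} \approx 0.95023$)
$L{\left(x,F \right)} = 80$
$\frac{c}{L{\left(93,t{\left(4 \right)} \right)}} = \frac{210}{221 \cdot 80} = \frac{210}{221} \cdot \frac{1}{80} = \frac{21}{1768}$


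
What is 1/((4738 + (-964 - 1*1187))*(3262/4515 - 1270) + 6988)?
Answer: -645/2113428248 ≈ -3.0519e-7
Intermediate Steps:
1/((4738 + (-964 - 1*1187))*(3262/4515 - 1270) + 6988) = 1/((4738 + (-964 - 1187))*(3262*(1/4515) - 1270) + 6988) = 1/((4738 - 2151)*(466/645 - 1270) + 6988) = 1/(2587*(-818684/645) + 6988) = 1/(-2117935508/645 + 6988) = 1/(-2113428248/645) = -645/2113428248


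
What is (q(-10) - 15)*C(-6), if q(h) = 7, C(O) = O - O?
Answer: 0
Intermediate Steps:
C(O) = 0
(q(-10) - 15)*C(-6) = (7 - 15)*0 = -8*0 = 0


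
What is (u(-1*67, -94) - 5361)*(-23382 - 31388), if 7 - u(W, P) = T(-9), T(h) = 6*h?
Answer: 290281000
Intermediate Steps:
u(W, P) = 61 (u(W, P) = 7 - 6*(-9) = 7 - 1*(-54) = 7 + 54 = 61)
(u(-1*67, -94) - 5361)*(-23382 - 31388) = (61 - 5361)*(-23382 - 31388) = -5300*(-54770) = 290281000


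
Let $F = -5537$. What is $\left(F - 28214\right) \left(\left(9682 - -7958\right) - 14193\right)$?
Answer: $-116339697$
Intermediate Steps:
$\left(F - 28214\right) \left(\left(9682 - -7958\right) - 14193\right) = \left(-5537 - 28214\right) \left(\left(9682 - -7958\right) - 14193\right) = - 33751 \left(\left(9682 + 7958\right) - 14193\right) = - 33751 \left(17640 - 14193\right) = \left(-33751\right) 3447 = -116339697$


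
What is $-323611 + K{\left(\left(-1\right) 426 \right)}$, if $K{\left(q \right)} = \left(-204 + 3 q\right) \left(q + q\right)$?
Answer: $939053$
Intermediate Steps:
$K{\left(q \right)} = 2 q \left(-204 + 3 q\right)$ ($K{\left(q \right)} = \left(-204 + 3 q\right) 2 q = 2 q \left(-204 + 3 q\right)$)
$-323611 + K{\left(\left(-1\right) 426 \right)} = -323611 + 6 \left(\left(-1\right) 426\right) \left(-68 - 426\right) = -323611 + 6 \left(-426\right) \left(-68 - 426\right) = -323611 + 6 \left(-426\right) \left(-494\right) = -323611 + 1262664 = 939053$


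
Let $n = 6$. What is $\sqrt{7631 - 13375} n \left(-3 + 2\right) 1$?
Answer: $- 24 i \sqrt{359} \approx - 454.73 i$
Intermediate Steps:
$\sqrt{7631 - 13375} n \left(-3 + 2\right) 1 = \sqrt{7631 - 13375} \cdot 6 \left(-3 + 2\right) 1 = \sqrt{-5744} \cdot 6 \left(-1\right) 1 = 4 i \sqrt{359} \left(\left(-6\right) 1\right) = 4 i \sqrt{359} \left(-6\right) = - 24 i \sqrt{359}$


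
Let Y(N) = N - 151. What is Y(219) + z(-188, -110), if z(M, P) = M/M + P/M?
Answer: 6541/94 ≈ 69.585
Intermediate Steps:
Y(N) = -151 + N
z(M, P) = 1 + P/M
Y(219) + z(-188, -110) = (-151 + 219) + (-188 - 110)/(-188) = 68 - 1/188*(-298) = 68 + 149/94 = 6541/94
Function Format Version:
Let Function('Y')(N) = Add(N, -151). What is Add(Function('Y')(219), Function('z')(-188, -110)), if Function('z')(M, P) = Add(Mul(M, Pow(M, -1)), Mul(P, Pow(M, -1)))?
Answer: Rational(6541, 94) ≈ 69.585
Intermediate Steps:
Function('Y')(N) = Add(-151, N)
Function('z')(M, P) = Add(1, Mul(P, Pow(M, -1)))
Add(Function('Y')(219), Function('z')(-188, -110)) = Add(Add(-151, 219), Mul(Pow(-188, -1), Add(-188, -110))) = Add(68, Mul(Rational(-1, 188), -298)) = Add(68, Rational(149, 94)) = Rational(6541, 94)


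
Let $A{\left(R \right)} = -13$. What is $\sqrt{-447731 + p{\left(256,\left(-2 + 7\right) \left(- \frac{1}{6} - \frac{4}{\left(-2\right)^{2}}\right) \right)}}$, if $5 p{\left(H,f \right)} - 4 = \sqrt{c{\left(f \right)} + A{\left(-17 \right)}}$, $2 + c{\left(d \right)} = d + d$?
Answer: $\frac{\sqrt{-100739295 + 60 i \sqrt{15}}}{15} \approx 0.00077175 + 669.13 i$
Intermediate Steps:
$c{\left(d \right)} = -2 + 2 d$ ($c{\left(d \right)} = -2 + \left(d + d\right) = -2 + 2 d$)
$p{\left(H,f \right)} = \frac{4}{5} + \frac{\sqrt{-15 + 2 f}}{5}$ ($p{\left(H,f \right)} = \frac{4}{5} + \frac{\sqrt{\left(-2 + 2 f\right) - 13}}{5} = \frac{4}{5} + \frac{\sqrt{-15 + 2 f}}{5}$)
$\sqrt{-447731 + p{\left(256,\left(-2 + 7\right) \left(- \frac{1}{6} - \frac{4}{\left(-2\right)^{2}}\right) \right)}} = \sqrt{-447731 + \left(\frac{4}{5} + \frac{\sqrt{-15 + 2 \left(-2 + 7\right) \left(- \frac{1}{6} - \frac{4}{\left(-2\right)^{2}}\right)}}{5}\right)} = \sqrt{-447731 + \left(\frac{4}{5} + \frac{\sqrt{-15 + 2 \cdot 5 \left(\left(-1\right) \frac{1}{6} - \frac{4}{4}\right)}}{5}\right)} = \sqrt{-447731 + \left(\frac{4}{5} + \frac{\sqrt{-15 + 2 \cdot 5 \left(- \frac{1}{6} - 1\right)}}{5}\right)} = \sqrt{-447731 + \left(\frac{4}{5} + \frac{\sqrt{-15 + 2 \cdot 5 \left(- \frac{7}{6}\right)}}{5}\right)} = \sqrt{-447731 + \left(\frac{4}{5} + \frac{\sqrt{-15 + 2 \left(- \frac{35}{6}\right)}}{5}\right)} = \sqrt{-447731 + \left(\frac{4}{5} + \frac{\sqrt{-15 - \frac{35}{3}}}{5}\right)} = \sqrt{-447731 + \left(\frac{4}{5} + \frac{\sqrt{- \frac{80}{3}}}{5}\right)} = \sqrt{-447731 + \left(\frac{4}{5} + \frac{\frac{4}{3} i \sqrt{15}}{5}\right)} = \sqrt{-447731 + \left(\frac{4}{5} + \frac{4 i \sqrt{15}}{15}\right)} = \sqrt{- \frac{2238651}{5} + \frac{4 i \sqrt{15}}{15}}$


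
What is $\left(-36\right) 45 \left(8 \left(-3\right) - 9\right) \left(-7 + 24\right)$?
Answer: $908820$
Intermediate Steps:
$\left(-36\right) 45 \left(8 \left(-3\right) - 9\right) \left(-7 + 24\right) = - 1620 \left(-24 - 9\right) 17 = - 1620 \left(\left(-33\right) 17\right) = \left(-1620\right) \left(-561\right) = 908820$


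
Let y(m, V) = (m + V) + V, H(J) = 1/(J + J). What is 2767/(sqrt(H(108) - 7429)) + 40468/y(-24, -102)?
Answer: -10117/57 - 16602*I*sqrt(9627978)/1604663 ≈ -177.49 - 32.103*I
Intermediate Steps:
H(J) = 1/(2*J)
y(m, V) = m + 2*V (y(m, V) = (V + m) + V = m + 2*V)
2767/(sqrt(H(108) - 7429)) + 40468/y(-24, -102) = 2767/(sqrt((1/2)/108 - 7429)) + 40468/(-24 + 2*(-102)) = 2767/(sqrt((1/2)*(1/108) - 7429)) + 40468/(-24 - 204) = 2767/(sqrt(1/216 - 7429)) + 40468/(-228) = 2767/(sqrt(-1604663/216)) + 40468*(-1/228) = 2767/((I*sqrt(9627978)/36)) - 10117/57 = 2767*(-6*I*sqrt(9627978)/1604663) - 10117/57 = -16602*I*sqrt(9627978)/1604663 - 10117/57 = -10117/57 - 16602*I*sqrt(9627978)/1604663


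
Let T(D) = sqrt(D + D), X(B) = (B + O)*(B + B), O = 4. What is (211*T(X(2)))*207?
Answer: 174708*sqrt(3) ≈ 3.0260e+5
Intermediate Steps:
X(B) = 2*B*(4 + B) (X(B) = (B + 4)*(B + B) = (4 + B)*(2*B) = 2*B*(4 + B))
T(D) = sqrt(2)*sqrt(D) (T(D) = sqrt(2*D) = sqrt(2)*sqrt(D))
(211*T(X(2)))*207 = (211*(sqrt(2)*sqrt(2*2*(4 + 2))))*207 = (211*(sqrt(2)*sqrt(2*2*6)))*207 = (211*(sqrt(2)*sqrt(24)))*207 = (211*(sqrt(2)*(2*sqrt(6))))*207 = (211*(4*sqrt(3)))*207 = (844*sqrt(3))*207 = 174708*sqrt(3)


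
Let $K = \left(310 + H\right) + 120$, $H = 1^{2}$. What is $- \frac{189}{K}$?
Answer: $- \frac{189}{431} \approx -0.43852$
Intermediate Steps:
$H = 1$
$K = 431$ ($K = \left(310 + 1\right) + 120 = 311 + 120 = 431$)
$- \frac{189}{K} = - \frac{189}{431}$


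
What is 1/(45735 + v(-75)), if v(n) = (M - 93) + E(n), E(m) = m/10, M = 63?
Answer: 2/91395 ≈ 2.1883e-5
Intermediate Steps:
E(m) = m/10 (E(m) = m*(⅒) = m/10)
v(n) = -30 + n/10 (v(n) = (63 - 93) + n/10 = -30 + n/10)
1/(45735 + v(-75)) = 1/(45735 + (-30 + (⅒)*(-75))) = 1/(45735 + (-30 - 15/2)) = 1/(45735 - 75/2) = 1/(91395/2) = 2/91395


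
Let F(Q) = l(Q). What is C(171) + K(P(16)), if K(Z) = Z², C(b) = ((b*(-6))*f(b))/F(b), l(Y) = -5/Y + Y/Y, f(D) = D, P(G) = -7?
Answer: -14996566/83 ≈ -1.8068e+5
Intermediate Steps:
l(Y) = 1 - 5/Y (l(Y) = -5/Y + 1 = 1 - 5/Y)
F(Q) = (-5 + Q)/Q
C(b) = -6*b³/(-5 + b) (C(b) = ((b*(-6))*b)/(((-5 + b)/b)) = ((-6*b)*b)*(b/(-5 + b)) = (-6*b²)*(b/(-5 + b)) = -6*b³/(-5 + b))
C(171) + K(P(16)) = -6*171³/(-5 + 171) + (-7)² = -6*5000211/166 + 49 = -6*5000211*1/166 + 49 = -15000633/83 + 49 = -14996566/83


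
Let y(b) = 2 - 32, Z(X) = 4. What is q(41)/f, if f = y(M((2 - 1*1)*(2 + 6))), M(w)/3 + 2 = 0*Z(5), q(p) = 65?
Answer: -13/6 ≈ -2.1667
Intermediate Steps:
M(w) = -6 (M(w) = -6 + 3*(0*4) = -6 + 3*0 = -6 + 0 = -6)
y(b) = -30
f = -30
q(41)/f = 65/(-30) = 65*(-1/30) = -13/6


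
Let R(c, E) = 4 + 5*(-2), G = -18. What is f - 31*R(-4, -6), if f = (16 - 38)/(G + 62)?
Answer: 371/2 ≈ 185.50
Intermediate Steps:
R(c, E) = -6 (R(c, E) = 4 - 10 = -6)
f = -½ (f = (16 - 38)/(-18 + 62) = -22/44 = -22*1/44 = -½ ≈ -0.50000)
f - 31*R(-4, -6) = -½ - 31*(-6) = -½ + 186 = 371/2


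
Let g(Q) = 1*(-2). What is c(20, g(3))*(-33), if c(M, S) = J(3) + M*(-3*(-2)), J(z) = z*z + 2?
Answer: -4323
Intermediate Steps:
g(Q) = -2
J(z) = 2 + z**2 (J(z) = z**2 + 2 = 2 + z**2)
c(M, S) = 11 + 6*M (c(M, S) = (2 + 3**2) + M*(-3*(-2)) = (2 + 9) + M*6 = 11 + 6*M)
c(20, g(3))*(-33) = (11 + 6*20)*(-33) = (11 + 120)*(-33) = 131*(-33) = -4323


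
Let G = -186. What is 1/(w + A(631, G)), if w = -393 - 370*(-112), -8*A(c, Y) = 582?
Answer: 4/163897 ≈ 2.4406e-5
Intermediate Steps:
A(c, Y) = -291/4 (A(c, Y) = -⅛*582 = -291/4)
w = 41047 (w = -393 + 41440 = 41047)
1/(w + A(631, G)) = 1/(41047 - 291/4) = 1/(163897/4) = 4/163897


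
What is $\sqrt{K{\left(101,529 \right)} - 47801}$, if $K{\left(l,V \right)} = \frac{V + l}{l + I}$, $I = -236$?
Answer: $\frac{i \sqrt{430251}}{3} \approx 218.65 i$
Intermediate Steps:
$K{\left(l,V \right)} = \frac{V + l}{-236 + l}$ ($K{\left(l,V \right)} = \frac{V + l}{l - 236} = \frac{V + l}{-236 + l}$)
$\sqrt{K{\left(101,529 \right)} - 47801} = \sqrt{\frac{529 + 101}{-236 + 101} - 47801} = \sqrt{\frac{1}{-135} \cdot 630 - 47801} = \sqrt{\left(- \frac{1}{135}\right) 630 - 47801} = \sqrt{- \frac{14}{3} - 47801} = \sqrt{- \frac{143417}{3}} = \frac{i \sqrt{430251}}{3}$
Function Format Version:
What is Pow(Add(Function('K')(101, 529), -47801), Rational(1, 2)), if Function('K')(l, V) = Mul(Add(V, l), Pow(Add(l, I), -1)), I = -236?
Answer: Mul(Rational(1, 3), I, Pow(430251, Rational(1, 2))) ≈ Mul(218.65, I)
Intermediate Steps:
Function('K')(l, V) = Mul(Pow(Add(-236, l), -1), Add(V, l)) (Function('K')(l, V) = Mul(Add(V, l), Pow(Add(l, -236), -1)) = Mul(Add(V, l), Pow(Add(-236, l), -1)) = Mul(Pow(Add(-236, l), -1), Add(V, l)))
Pow(Add(Function('K')(101, 529), -47801), Rational(1, 2)) = Pow(Add(Mul(Pow(Add(-236, 101), -1), Add(529, 101)), -47801), Rational(1, 2)) = Pow(Add(Mul(Pow(-135, -1), 630), -47801), Rational(1, 2)) = Pow(Add(Mul(Rational(-1, 135), 630), -47801), Rational(1, 2)) = Pow(Add(Rational(-14, 3), -47801), Rational(1, 2)) = Pow(Rational(-143417, 3), Rational(1, 2)) = Mul(Rational(1, 3), I, Pow(430251, Rational(1, 2)))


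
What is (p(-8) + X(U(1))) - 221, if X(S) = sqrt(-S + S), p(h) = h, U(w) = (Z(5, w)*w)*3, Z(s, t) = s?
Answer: -229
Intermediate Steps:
U(w) = 15*w (U(w) = (5*w)*3 = 15*w)
X(S) = 0 (X(S) = sqrt(0) = 0)
(p(-8) + X(U(1))) - 221 = (-8 + 0) - 221 = -8 - 221 = -229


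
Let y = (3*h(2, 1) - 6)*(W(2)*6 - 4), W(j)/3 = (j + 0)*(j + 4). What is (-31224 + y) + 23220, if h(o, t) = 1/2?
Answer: -8958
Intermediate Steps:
h(o, t) = ½
W(j) = 3*j*(4 + j) (W(j) = 3*((j + 0)*(j + 4)) = 3*(j*(4 + j)) = 3*j*(4 + j))
y = -954 (y = (3*(½) - 6)*((3*2*(4 + 2))*6 - 4) = (3/2 - 6)*((3*2*6)*6 - 4) = -9*(36*6 - 4)/2 = -9*(216 - 4)/2 = -9/2*212 = -954)
(-31224 + y) + 23220 = (-31224 - 954) + 23220 = -32178 + 23220 = -8958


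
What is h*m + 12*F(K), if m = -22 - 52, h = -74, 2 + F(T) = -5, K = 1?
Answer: 5392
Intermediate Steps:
F(T) = -7 (F(T) = -2 - 5 = -7)
m = -74
h*m + 12*F(K) = -74*(-74) + 12*(-7) = 5476 - 84 = 5392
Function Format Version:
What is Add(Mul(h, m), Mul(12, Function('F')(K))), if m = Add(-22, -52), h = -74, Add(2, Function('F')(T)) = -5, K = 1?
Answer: 5392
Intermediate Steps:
Function('F')(T) = -7 (Function('F')(T) = Add(-2, -5) = -7)
m = -74
Add(Mul(h, m), Mul(12, Function('F')(K))) = Add(Mul(-74, -74), Mul(12, -7)) = Add(5476, -84) = 5392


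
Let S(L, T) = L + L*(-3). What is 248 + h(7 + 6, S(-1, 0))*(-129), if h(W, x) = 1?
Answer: 119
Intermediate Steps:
S(L, T) = -2*L (S(L, T) = L - 3*L = -2*L)
248 + h(7 + 6, S(-1, 0))*(-129) = 248 + 1*(-129) = 248 - 129 = 119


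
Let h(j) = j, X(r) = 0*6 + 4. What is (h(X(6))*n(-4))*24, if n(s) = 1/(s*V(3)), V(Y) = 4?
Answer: -6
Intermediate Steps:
X(r) = 4 (X(r) = 0 + 4 = 4)
n(s) = 1/(4*s) (n(s) = 1/(s*4) = (¼)/s = 1/(4*s))
(h(X(6))*n(-4))*24 = (4*((¼)/(-4)))*24 = (4*((¼)*(-¼)))*24 = (4*(-1/16))*24 = -¼*24 = -6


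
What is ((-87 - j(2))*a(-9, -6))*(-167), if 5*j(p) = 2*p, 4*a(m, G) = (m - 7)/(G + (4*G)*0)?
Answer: 146626/15 ≈ 9775.1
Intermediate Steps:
a(m, G) = (-7 + m)/(4*G) (a(m, G) = ((m - 7)/(G + (4*G)*0))/4 = ((-7 + m)/(G + 0))/4 = ((-7 + m)/G)/4 = (-7 + m)/(4*G))
j(p) = 2*p/5 (j(p) = (2*p)/5 = 2*p/5)
((-87 - j(2))*a(-9, -6))*(-167) = ((-87 - 2*2/5)*((¼)*(-7 - 9)/(-6)))*(-167) = ((-87 - 1*⅘)*((¼)*(-⅙)*(-16)))*(-167) = ((-87 - ⅘)*(⅔))*(-167) = -439/5*⅔*(-167) = -878/15*(-167) = 146626/15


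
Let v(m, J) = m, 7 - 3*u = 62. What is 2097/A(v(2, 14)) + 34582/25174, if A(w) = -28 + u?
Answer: -76781368/1749593 ≈ -43.885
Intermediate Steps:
u = -55/3 (u = 7/3 - 1/3*62 = 7/3 - 62/3 = -55/3 ≈ -18.333)
A(w) = -139/3 (A(w) = -28 - 55/3 = -139/3)
2097/A(v(2, 14)) + 34582/25174 = 2097/(-139/3) + 34582/25174 = 2097*(-3/139) + 34582*(1/25174) = -6291/139 + 17291/12587 = -76781368/1749593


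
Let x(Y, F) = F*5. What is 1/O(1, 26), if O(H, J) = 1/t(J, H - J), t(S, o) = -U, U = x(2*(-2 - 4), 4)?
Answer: -20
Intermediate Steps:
x(Y, F) = 5*F
U = 20 (U = 5*4 = 20)
t(S, o) = -20 (t(S, o) = -1*20 = -20)
O(H, J) = -1/20 (O(H, J) = 1/(-20) = -1/20)
1/O(1, 26) = 1/(-1/20) = -20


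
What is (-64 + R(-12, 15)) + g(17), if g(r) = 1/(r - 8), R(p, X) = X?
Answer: -440/9 ≈ -48.889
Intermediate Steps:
g(r) = 1/(-8 + r)
(-64 + R(-12, 15)) + g(17) = (-64 + 15) + 1/(-8 + 17) = -49 + 1/9 = -49 + ⅑ = -440/9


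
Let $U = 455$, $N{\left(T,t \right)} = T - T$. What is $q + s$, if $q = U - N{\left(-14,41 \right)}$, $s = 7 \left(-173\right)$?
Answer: $-756$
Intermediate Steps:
$N{\left(T,t \right)} = 0$
$s = -1211$
$q = 455$ ($q = 455 - 0 = 455 + 0 = 455$)
$q + s = 455 - 1211 = -756$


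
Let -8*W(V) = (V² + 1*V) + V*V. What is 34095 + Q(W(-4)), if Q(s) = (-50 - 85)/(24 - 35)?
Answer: 375180/11 ≈ 34107.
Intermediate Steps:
W(V) = -V²/4 - V/8 (W(V) = -((V² + 1*V) + V*V)/8 = -((V² + V) + V²)/8 = -((V + V²) + V²)/8 = -(V + 2*V²)/8 = -V²/4 - V/8)
Q(s) = 135/11 (Q(s) = -135/(-11) = -135*(-1/11) = 135/11)
34095 + Q(W(-4)) = 34095 + 135/11 = 375180/11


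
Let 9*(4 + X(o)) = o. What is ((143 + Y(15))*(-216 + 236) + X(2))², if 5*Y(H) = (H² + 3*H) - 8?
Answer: 1234679044/81 ≈ 1.5243e+7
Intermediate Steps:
Y(H) = -8/5 + H²/5 + 3*H/5 (Y(H) = ((H² + 3*H) - 8)/5 = (-8 + H² + 3*H)/5 = -8/5 + H²/5 + 3*H/5)
X(o) = -4 + o/9
((143 + Y(15))*(-216 + 236) + X(2))² = ((143 + (-8/5 + (⅕)*15² + (⅗)*15))*(-216 + 236) + (-4 + (⅑)*2))² = ((143 + (-8/5 + (⅕)*225 + 9))*20 + (-4 + 2/9))² = ((143 + (-8/5 + 45 + 9))*20 - 34/9)² = ((143 + 262/5)*20 - 34/9)² = ((977/5)*20 - 34/9)² = (3908 - 34/9)² = (35138/9)² = 1234679044/81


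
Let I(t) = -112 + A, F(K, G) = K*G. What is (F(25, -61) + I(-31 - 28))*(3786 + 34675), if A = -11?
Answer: -63383728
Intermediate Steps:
F(K, G) = G*K
I(t) = -123 (I(t) = -112 - 11 = -123)
(F(25, -61) + I(-31 - 28))*(3786 + 34675) = (-61*25 - 123)*(3786 + 34675) = (-1525 - 123)*38461 = -1648*38461 = -63383728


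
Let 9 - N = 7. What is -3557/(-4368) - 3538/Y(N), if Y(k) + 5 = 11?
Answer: -857369/1456 ≈ -588.85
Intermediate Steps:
N = 2 (N = 9 - 1*7 = 9 - 7 = 2)
Y(k) = 6 (Y(k) = -5 + 11 = 6)
-3557/(-4368) - 3538/Y(N) = -3557/(-4368) - 3538/6 = -3557*(-1/4368) - 3538*⅙ = 3557/4368 - 1769/3 = -857369/1456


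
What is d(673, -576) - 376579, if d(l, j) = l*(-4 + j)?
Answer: -766919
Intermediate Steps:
d(673, -576) - 376579 = 673*(-4 - 576) - 376579 = 673*(-580) - 376579 = -390340 - 376579 = -766919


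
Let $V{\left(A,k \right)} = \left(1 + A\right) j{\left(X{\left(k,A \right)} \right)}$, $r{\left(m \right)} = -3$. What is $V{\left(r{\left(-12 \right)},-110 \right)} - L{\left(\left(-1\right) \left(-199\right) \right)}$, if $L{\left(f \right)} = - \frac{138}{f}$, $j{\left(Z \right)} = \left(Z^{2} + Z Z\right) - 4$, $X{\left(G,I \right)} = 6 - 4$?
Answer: $- \frac{1454}{199} \approx -7.3065$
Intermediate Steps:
$X{\left(G,I \right)} = 2$
$j{\left(Z \right)} = -4 + 2 Z^{2}$ ($j{\left(Z \right)} = \left(Z^{2} + Z^{2}\right) - 4 = 2 Z^{2} - 4 = -4 + 2 Z^{2}$)
$V{\left(A,k \right)} = 4 + 4 A$ ($V{\left(A,k \right)} = \left(1 + A\right) \left(-4 + 2 \cdot 2^{2}\right) = \left(1 + A\right) \left(-4 + 2 \cdot 4\right) = \left(1 + A\right) \left(-4 + 8\right) = \left(1 + A\right) 4 = 4 + 4 A$)
$V{\left(r{\left(-12 \right)},-110 \right)} - L{\left(\left(-1\right) \left(-199\right) \right)} = \left(4 + 4 \left(-3\right)\right) - - \frac{138}{\left(-1\right) \left(-199\right)} = \left(4 - 12\right) - - \frac{138}{199} = -8 - \left(-138\right) \frac{1}{199} = -8 - - \frac{138}{199} = -8 + \frac{138}{199} = - \frac{1454}{199}$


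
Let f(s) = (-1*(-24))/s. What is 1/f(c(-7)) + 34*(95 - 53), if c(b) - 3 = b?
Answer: 8567/6 ≈ 1427.8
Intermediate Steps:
c(b) = 3 + b
f(s) = 24/s
1/f(c(-7)) + 34*(95 - 53) = 1/(24/(3 - 7)) + 34*(95 - 53) = 1/(24/(-4)) + 34*42 = 1/(24*(-1/4)) + 1428 = 1/(-6) + 1428 = -1/6 + 1428 = 8567/6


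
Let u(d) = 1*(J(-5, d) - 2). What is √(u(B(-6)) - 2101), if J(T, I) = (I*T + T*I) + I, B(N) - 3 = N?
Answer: 2*I*√519 ≈ 45.563*I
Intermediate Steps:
B(N) = 3 + N
J(T, I) = I + 2*I*T (J(T, I) = (I*T + I*T) + I = 2*I*T + I = I + 2*I*T)
u(d) = -2 - 9*d (u(d) = 1*(d*(1 + 2*(-5)) - 2) = 1*(d*(1 - 10) - 2) = 1*(d*(-9) - 2) = 1*(-9*d - 2) = 1*(-2 - 9*d) = -2 - 9*d)
√(u(B(-6)) - 2101) = √((-2 - 9*(3 - 6)) - 2101) = √((-2 - 9*(-3)) - 2101) = √((-2 + 27) - 2101) = √(25 - 2101) = √(-2076) = 2*I*√519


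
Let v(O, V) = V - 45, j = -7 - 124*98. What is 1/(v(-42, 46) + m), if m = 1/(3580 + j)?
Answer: 8579/8578 ≈ 1.0001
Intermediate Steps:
j = -12159 (j = -7 - 12152 = -12159)
v(O, V) = -45 + V
m = -1/8579 (m = 1/(3580 - 12159) = 1/(-8579) = -1/8579 ≈ -0.00011656)
1/(v(-42, 46) + m) = 1/((-45 + 46) - 1/8579) = 1/(1 - 1/8579) = 1/(8578/8579) = 8579/8578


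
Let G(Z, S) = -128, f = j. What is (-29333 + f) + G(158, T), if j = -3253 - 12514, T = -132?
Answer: -45228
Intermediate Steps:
j = -15767
f = -15767
(-29333 + f) + G(158, T) = (-29333 - 15767) - 128 = -45100 - 128 = -45228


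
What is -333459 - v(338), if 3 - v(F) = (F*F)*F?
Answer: 38281010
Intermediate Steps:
v(F) = 3 - F³ (v(F) = 3 - F*F*F = 3 - F²*F = 3 - F³)
-333459 - v(338) = -333459 - (3 - 1*338³) = -333459 - (3 - 1*38614472) = -333459 - (3 - 38614472) = -333459 - 1*(-38614469) = -333459 + 38614469 = 38281010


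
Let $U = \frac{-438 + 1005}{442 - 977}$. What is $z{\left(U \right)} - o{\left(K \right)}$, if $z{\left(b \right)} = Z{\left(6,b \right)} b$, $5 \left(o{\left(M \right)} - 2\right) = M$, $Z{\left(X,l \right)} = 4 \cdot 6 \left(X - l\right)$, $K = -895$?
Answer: $- \frac{735591}{286225} \approx -2.57$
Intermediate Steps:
$Z{\left(X,l \right)} = - 24 l + 24 X$ ($Z{\left(X,l \right)} = 24 \left(X - l\right) = - 24 l + 24 X$)
$o{\left(M \right)} = 2 + \frac{M}{5}$
$U = - \frac{567}{535}$ ($U = \frac{567}{-535} = 567 \left(- \frac{1}{535}\right) = - \frac{567}{535} \approx -1.0598$)
$z{\left(b \right)} = b \left(144 - 24 b\right)$ ($z{\left(b \right)} = \left(- 24 b + 24 \cdot 6\right) b = \left(- 24 b + 144\right) b = \left(144 - 24 b\right) b = b \left(144 - 24 b\right)$)
$z{\left(U \right)} - o{\left(K \right)} = 24 \left(- \frac{567}{535}\right) \left(6 - - \frac{567}{535}\right) - \left(2 + \frac{1}{5} \left(-895\right)\right) = 24 \left(- \frac{567}{535}\right) \left(6 + \frac{567}{535}\right) - \left(2 - 179\right) = 24 \left(- \frac{567}{535}\right) \frac{3777}{535} - -177 = - \frac{51397416}{286225} + 177 = - \frac{735591}{286225}$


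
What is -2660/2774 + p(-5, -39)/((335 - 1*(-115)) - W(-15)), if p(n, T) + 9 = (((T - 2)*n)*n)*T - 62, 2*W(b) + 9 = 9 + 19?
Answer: 5764314/64313 ≈ 89.629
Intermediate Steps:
W(b) = 19/2 (W(b) = -9/2 + (9 + 19)/2 = -9/2 + (½)*28 = -9/2 + 14 = 19/2)
p(n, T) = -71 + T*n²*(-2 + T) (p(n, T) = -9 + ((((T - 2)*n)*n)*T - 62) = -9 + ((((-2 + T)*n)*n)*T - 62) = -9 + (((n*(-2 + T))*n)*T - 62) = -9 + ((n²*(-2 + T))*T - 62) = -9 + (T*n²*(-2 + T) - 62) = -9 + (-62 + T*n²*(-2 + T)) = -71 + T*n²*(-2 + T))
-2660/2774 + p(-5, -39)/((335 - 1*(-115)) - W(-15)) = -2660/2774 + (-71 + (-39)²*(-5)² - 2*(-39)*(-5)²)/((335 - 1*(-115)) - 1*19/2) = -2660*1/2774 + (-71 + 1521*25 - 2*(-39)*25)/((335 + 115) - 19/2) = -70/73 + (-71 + 38025 + 1950)/(450 - 19/2) = -70/73 + 39904/(881/2) = -70/73 + 39904*(2/881) = -70/73 + 79808/881 = 5764314/64313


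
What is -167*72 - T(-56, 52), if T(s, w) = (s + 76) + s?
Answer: -11988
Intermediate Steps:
T(s, w) = 76 + 2*s (T(s, w) = (76 + s) + s = 76 + 2*s)
-167*72 - T(-56, 52) = -167*72 - (76 + 2*(-56)) = -12024 - (76 - 112) = -12024 - 1*(-36) = -12024 + 36 = -11988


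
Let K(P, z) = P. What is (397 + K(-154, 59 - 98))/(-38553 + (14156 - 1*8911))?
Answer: -243/33308 ≈ -0.0072955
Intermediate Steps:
(397 + K(-154, 59 - 98))/(-38553 + (14156 - 1*8911)) = (397 - 154)/(-38553 + (14156 - 1*8911)) = 243/(-38553 + (14156 - 8911)) = 243/(-38553 + 5245) = 243/(-33308) = 243*(-1/33308) = -243/33308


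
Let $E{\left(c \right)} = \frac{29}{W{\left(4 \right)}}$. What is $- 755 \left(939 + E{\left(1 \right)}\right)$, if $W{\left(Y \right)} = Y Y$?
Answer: $- \frac{11365015}{16} \approx -7.1031 \cdot 10^{5}$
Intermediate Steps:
$W{\left(Y \right)} = Y^{2}$
$E{\left(c \right)} = \frac{29}{16}$ ($E{\left(c \right)} = \frac{29}{4^{2}} = \frac{29}{16}$)
$- 755 \left(939 + E{\left(1 \right)}\right) = - 755 \left(939 + \frac{29}{16}\right) = \left(-755\right) \frac{15053}{16} = - \frac{11365015}{16}$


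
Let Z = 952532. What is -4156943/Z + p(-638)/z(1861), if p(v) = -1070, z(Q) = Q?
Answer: -1250754309/253237436 ≈ -4.9391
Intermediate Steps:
-4156943/Z + p(-638)/z(1861) = -4156943/952532 - 1070/1861 = -4156943*1/952532 - 1070*1/1861 = -593849/136076 - 1070/1861 = -1250754309/253237436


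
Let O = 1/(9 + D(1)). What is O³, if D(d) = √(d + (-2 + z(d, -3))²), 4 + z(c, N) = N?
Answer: (9 + √82)⁻³ ≈ 0.00016989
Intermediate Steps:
z(c, N) = -4 + N
D(d) = √(81 + d) (D(d) = √(d + (-2 + (-4 - 3))²) = √(d + (-2 - 7)²) = √(d + (-9)²) = √(d + 81) = √(81 + d))
O = 1/(9 + √82) (O = 1/(9 + √(81 + 1)) = 1/(9 + √82) ≈ 0.055385)
O³ = (-9 + √82)³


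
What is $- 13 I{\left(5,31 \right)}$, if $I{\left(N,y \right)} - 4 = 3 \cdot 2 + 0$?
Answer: $-130$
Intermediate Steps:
$I{\left(N,y \right)} = 10$ ($I{\left(N,y \right)} = 4 + \left(3 \cdot 2 + 0\right) = 4 + \left(6 + 0\right) = 4 + 6 = 10$)
$- 13 I{\left(5,31 \right)} = \left(-13\right) 10 = -130$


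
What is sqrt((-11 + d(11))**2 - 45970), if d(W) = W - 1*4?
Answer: 3*I*sqrt(5106) ≈ 214.37*I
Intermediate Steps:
d(W) = -4 + W (d(W) = W - 4 = -4 + W)
sqrt((-11 + d(11))**2 - 45970) = sqrt((-11 + (-4 + 11))**2 - 45970) = sqrt((-11 + 7)**2 - 45970) = sqrt((-4)**2 - 45970) = sqrt(16 - 45970) = sqrt(-45954) = 3*I*sqrt(5106)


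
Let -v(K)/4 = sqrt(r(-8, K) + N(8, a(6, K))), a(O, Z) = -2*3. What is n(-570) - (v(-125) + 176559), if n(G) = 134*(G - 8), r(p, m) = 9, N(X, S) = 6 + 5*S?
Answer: -254011 + 4*I*sqrt(15) ≈ -2.5401e+5 + 15.492*I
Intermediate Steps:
a(O, Z) = -6
n(G) = -1072 + 134*G (n(G) = 134*(-8 + G) = -1072 + 134*G)
v(K) = -4*I*sqrt(15) (v(K) = -4*sqrt(9 + (6 + 5*(-6))) = -4*sqrt(9 + (6 - 30)) = -4*sqrt(9 - 24) = -4*I*sqrt(15))
n(-570) - (v(-125) + 176559) = (-1072 + 134*(-570)) - (-4*I*sqrt(15) + 176559) = (-1072 - 76380) - (176559 - 4*I*sqrt(15)) = -77452 + (-176559 + 4*I*sqrt(15)) = -254011 + 4*I*sqrt(15)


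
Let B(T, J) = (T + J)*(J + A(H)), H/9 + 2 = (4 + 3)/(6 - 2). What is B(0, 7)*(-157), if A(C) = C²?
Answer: -212107/16 ≈ -13257.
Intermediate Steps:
H = -9/4 (H = -18 + 9*((4 + 3)/(6 - 2)) = -18 + 9*(7/4) = -18 + 63/4 = -9/4 ≈ -2.2500)
B(T, J) = (81/16 + J)*(J + T) (B(T, J) = (T + J)*(J + (-9/4)²) = (J + T)*(J + 81/16) = (J + T)*(81/16 + J) = (81/16 + J)*(J + T))
B(0, 7)*(-157) = (7² + (81/16)*7 + (81/16)*0 + 7*0)*(-157) = (49 + 567/16 + 0 + 0)*(-157) = (1351/16)*(-157) = -212107/16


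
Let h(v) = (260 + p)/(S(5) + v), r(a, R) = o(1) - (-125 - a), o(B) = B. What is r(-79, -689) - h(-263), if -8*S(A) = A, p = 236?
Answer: 103091/2109 ≈ 48.881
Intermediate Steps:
r(a, R) = 126 + a (r(a, R) = 1 - (-125 - a) = 1 + (125 + a) = 126 + a)
S(A) = -A/8
h(v) = 496/(-5/8 + v) (h(v) = (260 + 236)/(-⅛*5 + v) = 496/(-5/8 + v))
r(-79, -689) - h(-263) = (126 - 79) - 3968/(-5 + 8*(-263)) = 47 - 3968/(-5 - 2104) = 47 - 3968/(-2109) = 47 - 3968*(-1)/2109 = 47 - 1*(-3968/2109) = 47 + 3968/2109 = 103091/2109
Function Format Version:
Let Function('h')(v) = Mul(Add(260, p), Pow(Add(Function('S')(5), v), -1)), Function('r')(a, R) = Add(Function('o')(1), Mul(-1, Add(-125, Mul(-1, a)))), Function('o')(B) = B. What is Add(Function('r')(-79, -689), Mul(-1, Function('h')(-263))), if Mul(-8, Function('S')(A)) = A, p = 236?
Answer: Rational(103091, 2109) ≈ 48.881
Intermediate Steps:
Function('r')(a, R) = Add(126, a) (Function('r')(a, R) = Add(1, Mul(-1, Add(-125, Mul(-1, a)))) = Add(1, Add(125, a)) = Add(126, a))
Function('S')(A) = Mul(Rational(-1, 8), A)
Function('h')(v) = Mul(496, Pow(Add(Rational(-5, 8), v), -1)) (Function('h')(v) = Mul(Add(260, 236), Pow(Add(Mul(Rational(-1, 8), 5), v), -1)) = Mul(496, Pow(Add(Rational(-5, 8), v), -1)))
Add(Function('r')(-79, -689), Mul(-1, Function('h')(-263))) = Add(Add(126, -79), Mul(-1, Mul(3968, Pow(Add(-5, Mul(8, -263)), -1)))) = Add(47, Mul(-1, Mul(3968, Pow(Add(-5, -2104), -1)))) = Add(47, Mul(-1, Mul(3968, Pow(-2109, -1)))) = Add(47, Mul(-1, Mul(3968, Rational(-1, 2109)))) = Add(47, Mul(-1, Rational(-3968, 2109))) = Add(47, Rational(3968, 2109)) = Rational(103091, 2109)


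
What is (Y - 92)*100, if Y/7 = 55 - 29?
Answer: 9000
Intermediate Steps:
Y = 182 (Y = 7*(55 - 29) = 7*26 = 182)
(Y - 92)*100 = (182 - 92)*100 = 90*100 = 9000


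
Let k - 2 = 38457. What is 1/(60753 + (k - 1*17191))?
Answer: 1/82021 ≈ 1.2192e-5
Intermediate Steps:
k = 38459 (k = 2 + 38457 = 38459)
1/(60753 + (k - 1*17191)) = 1/(60753 + (38459 - 1*17191)) = 1/(60753 + (38459 - 17191)) = 1/(60753 + 21268) = 1/82021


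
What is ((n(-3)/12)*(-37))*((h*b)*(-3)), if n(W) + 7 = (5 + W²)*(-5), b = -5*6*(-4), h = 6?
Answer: -512820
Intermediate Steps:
b = 120 (b = -30*(-4) = 120)
n(W) = -32 - 5*W² (n(W) = -7 + (5 + W²)*(-5) = -7 + (-25 - 5*W²) = -32 - 5*W²)
((n(-3)/12)*(-37))*((h*b)*(-3)) = (((-32 - 5*(-3)²)/12)*(-37))*((6*120)*(-3)) = (((-32 - 5*9)*(1/12))*(-37))*(720*(-3)) = (((-32 - 45)*(1/12))*(-37))*(-2160) = (-77*1/12*(-37))*(-2160) = -77/12*(-37)*(-2160) = (2849/12)*(-2160) = -512820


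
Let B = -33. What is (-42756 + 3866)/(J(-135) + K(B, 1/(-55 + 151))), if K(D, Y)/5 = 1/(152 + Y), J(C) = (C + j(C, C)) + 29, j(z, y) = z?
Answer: 567521770/3516433 ≈ 161.39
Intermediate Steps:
J(C) = 29 + 2*C (J(C) = (C + C) + 29 = 2*C + 29 = 29 + 2*C)
K(D, Y) = 5/(152 + Y)
(-42756 + 3866)/(J(-135) + K(B, 1/(-55 + 151))) = (-42756 + 3866)/((29 + 2*(-135)) + 5/(152 + 1/(-55 + 151))) = -38890/((29 - 270) + 5/(152 + 1/96)) = -38890/(-241 + 5/(152 + 1/96)) = -38890/(-241 + 5/(14593/96)) = -38890/(-241 + 5*(96/14593)) = -38890/(-241 + 480/14593) = -38890/(-3516433/14593) = -38890*(-14593/3516433) = 567521770/3516433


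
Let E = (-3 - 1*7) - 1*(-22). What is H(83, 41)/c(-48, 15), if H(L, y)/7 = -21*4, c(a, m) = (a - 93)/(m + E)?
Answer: 5292/47 ≈ 112.60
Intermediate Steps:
E = 12 (E = (-3 - 7) + 22 = -10 + 22 = 12)
c(a, m) = (-93 + a)/(12 + m) (c(a, m) = (a - 93)/(m + 12) = (-93 + a)/(12 + m))
H(L, y) = -588 (H(L, y) = 7*(-21*4) = 7*(-84) = -588)
H(83, 41)/c(-48, 15) = -588*(12 + 15)/(-93 - 48) = -588/(-141/27) = -588/((1/27)*(-141)) = -588/(-47/9) = -588*(-9/47) = 5292/47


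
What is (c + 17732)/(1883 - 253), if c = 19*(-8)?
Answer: 1758/163 ≈ 10.785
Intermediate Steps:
c = -152
(c + 17732)/(1883 - 253) = (-152 + 17732)/(1883 - 253) = 17580/1630 = 17580*(1/1630) = 1758/163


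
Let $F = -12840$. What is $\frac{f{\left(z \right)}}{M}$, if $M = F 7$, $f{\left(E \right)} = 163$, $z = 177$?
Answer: $- \frac{163}{89880} \approx -0.0018135$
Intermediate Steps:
$M = -89880$ ($M = \left(-12840\right) 7 = -89880$)
$\frac{f{\left(z \right)}}{M} = \frac{163}{-89880} = 163 \left(- \frac{1}{89880}\right) = - \frac{163}{89880}$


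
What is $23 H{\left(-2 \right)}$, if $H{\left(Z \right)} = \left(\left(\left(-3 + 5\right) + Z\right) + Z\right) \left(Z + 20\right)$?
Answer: $-828$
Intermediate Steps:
$H{\left(Z \right)} = \left(2 + 2 Z\right) \left(20 + Z\right)$ ($H{\left(Z \right)} = \left(\left(2 + Z\right) + Z\right) \left(20 + Z\right) = \left(2 + 2 Z\right) \left(20 + Z\right)$)
$23 H{\left(-2 \right)} = 23 \left(40 + 2 \left(-2\right)^{2} + 42 \left(-2\right)\right) = 23 \left(40 + 2 \cdot 4 - 84\right) = 23 \left(40 + 8 - 84\right) = 23 \left(-36\right) = -828$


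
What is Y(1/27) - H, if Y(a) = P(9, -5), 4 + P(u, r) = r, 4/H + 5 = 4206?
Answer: -37813/4201 ≈ -9.0009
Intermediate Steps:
H = 4/4201 (H = 4/(-5 + 4206) = 4/4201 ≈ 0.00095215)
P(u, r) = -4 + r
Y(a) = -9 (Y(a) = -4 - 5 = -9)
Y(1/27) - H = -9 - 1*4/4201 = -9 - 4/4201 = -37813/4201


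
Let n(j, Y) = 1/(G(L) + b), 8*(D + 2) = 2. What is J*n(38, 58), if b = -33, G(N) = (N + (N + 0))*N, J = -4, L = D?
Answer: 32/215 ≈ 0.14884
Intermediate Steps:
D = -7/4 (D = -2 + (⅛)*2 = -2 + ¼ = -7/4 ≈ -1.7500)
L = -7/4 ≈ -1.7500
G(N) = 2*N² (G(N) = (N + N)*N = (2*N)*N = 2*N²)
n(j, Y) = -8/215 (n(j, Y) = 1/(2*(-7/4)² - 33) = 1/(2*(49/16) - 33) = 1/(49/8 - 33) = 1/(-215/8) = -8/215)
J*n(38, 58) = -4*(-8/215) = 32/215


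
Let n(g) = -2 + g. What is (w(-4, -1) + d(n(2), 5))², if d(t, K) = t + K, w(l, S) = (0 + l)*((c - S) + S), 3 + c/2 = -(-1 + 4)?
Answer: 2809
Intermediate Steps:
c = -12 (c = -6 + 2*(-(-1 + 4)) = -6 + 2*(-1*3) = -6 + 2*(-3) = -6 - 6 = -12)
w(l, S) = -12*l (w(l, S) = (0 + l)*((-12 - S) + S) = l*(-12) = -12*l)
d(t, K) = K + t
(w(-4, -1) + d(n(2), 5))² = (-12*(-4) + (5 + (-2 + 2)))² = (48 + (5 + 0))² = (48 + 5)² = 53² = 2809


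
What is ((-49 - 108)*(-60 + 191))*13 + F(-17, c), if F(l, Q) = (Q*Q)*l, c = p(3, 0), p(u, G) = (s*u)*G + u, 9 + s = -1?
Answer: -267524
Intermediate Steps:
s = -10 (s = -9 - 1 = -10)
p(u, G) = u - 10*G*u (p(u, G) = (-10*u)*G + u = -10*G*u + u = u - 10*G*u)
c = 3 (c = 3*(1 - 10*0) = 3*(1 + 0) = 3*1 = 3)
F(l, Q) = l*Q**2 (F(l, Q) = Q**2*l = l*Q**2)
((-49 - 108)*(-60 + 191))*13 + F(-17, c) = ((-49 - 108)*(-60 + 191))*13 - 17*3**2 = -157*131*13 - 17*9 = -20567*13 - 153 = -267371 - 153 = -267524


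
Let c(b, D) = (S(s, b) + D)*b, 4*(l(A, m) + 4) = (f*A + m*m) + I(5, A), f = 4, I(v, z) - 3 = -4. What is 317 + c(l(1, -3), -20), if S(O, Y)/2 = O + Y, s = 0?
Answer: 339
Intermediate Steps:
I(v, z) = -1 (I(v, z) = 3 - 4 = -1)
l(A, m) = -17/4 + A + m²/4 (l(A, m) = -4 + ((4*A + m*m) - 1)/4 = -4 + ((4*A + m²) - 1)/4 = -4 + ((m² + 4*A) - 1)/4 = -4 + (-1 + m² + 4*A)/4 = -4 + (-¼ + A + m²/4) = -17/4 + A + m²/4)
S(O, Y) = 2*O + 2*Y (S(O, Y) = 2*(O + Y) = 2*O + 2*Y)
c(b, D) = b*(D + 2*b) (c(b, D) = ((2*0 + 2*b) + D)*b = ((0 + 2*b) + D)*b = (2*b + D)*b = (D + 2*b)*b = b*(D + 2*b))
317 + c(l(1, -3), -20) = 317 + (-17/4 + 1 + (¼)*(-3)²)*(-20 + 2*(-17/4 + 1 + (¼)*(-3)²)) = 317 + (-17/4 + 1 + (¼)*9)*(-20 + 2*(-17/4 + 1 + (¼)*9)) = 317 + (-17/4 + 1 + 9/4)*(-20 + 2*(-17/4 + 1 + 9/4)) = 317 - (-20 + 2*(-1)) = 317 - (-20 - 2) = 317 - 1*(-22) = 317 + 22 = 339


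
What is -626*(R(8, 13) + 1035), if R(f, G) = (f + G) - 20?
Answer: -648536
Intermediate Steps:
R(f, G) = -20 + G + f (R(f, G) = (G + f) - 20 = -20 + G + f)
-626*(R(8, 13) + 1035) = -626*((-20 + 13 + 8) + 1035) = -626*(1 + 1035) = -626*1036 = -648536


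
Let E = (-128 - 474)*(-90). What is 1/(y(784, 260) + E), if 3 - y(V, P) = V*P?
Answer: -1/149657 ≈ -6.6819e-6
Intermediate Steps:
E = 54180 (E = -602*(-90) = 54180)
y(V, P) = 3 - P*V (y(V, P) = 3 - V*P = 3 - P*V)
1/(y(784, 260) + E) = 1/((3 - 1*260*784) + 54180) = 1/((3 - 203840) + 54180) = 1/(-203837 + 54180) = 1/(-149657) = -1/149657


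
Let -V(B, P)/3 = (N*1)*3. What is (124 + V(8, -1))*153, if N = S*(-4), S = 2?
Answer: 29988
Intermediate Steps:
N = -8 (N = 2*(-4) = -8)
V(B, P) = 72 (V(B, P) = -3*(-8*1)*3 = -(-24)*3 = -3*(-24) = 72)
(124 + V(8, -1))*153 = (124 + 72)*153 = 196*153 = 29988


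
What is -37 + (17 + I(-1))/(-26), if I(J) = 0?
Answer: -979/26 ≈ -37.654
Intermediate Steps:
-37 + (17 + I(-1))/(-26) = -37 + (17 + 0)/(-26) = -37 + 17*(-1/26) = -37 - 17/26 = -979/26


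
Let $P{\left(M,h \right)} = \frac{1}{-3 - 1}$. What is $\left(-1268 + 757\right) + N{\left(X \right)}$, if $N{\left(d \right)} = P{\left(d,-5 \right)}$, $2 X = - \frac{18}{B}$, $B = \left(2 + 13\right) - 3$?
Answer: $- \frac{2045}{4} \approx -511.25$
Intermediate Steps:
$B = 12$ ($B = 15 - 3 = 12$)
$P{\left(M,h \right)} = - \frac{1}{4}$ ($P{\left(M,h \right)} = \frac{1}{-4} = - \frac{1}{4}$)
$X = - \frac{3}{4}$ ($X = \frac{\left(-18\right) \frac{1}{12}}{2} = \frac{1}{2} \left(- \frac{3}{2}\right) = - \frac{3}{4} \approx -0.75$)
$N{\left(d \right)} = - \frac{1}{4}$
$\left(-1268 + 757\right) + N{\left(X \right)} = \left(-1268 + 757\right) - \frac{1}{4} = -511 - \frac{1}{4} = - \frac{2045}{4}$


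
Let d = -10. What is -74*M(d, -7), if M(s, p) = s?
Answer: 740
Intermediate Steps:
-74*M(d, -7) = -74*(-10) = 740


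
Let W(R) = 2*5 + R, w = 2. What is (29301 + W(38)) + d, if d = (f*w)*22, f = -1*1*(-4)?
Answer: 29525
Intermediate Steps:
W(R) = 10 + R
f = 4 (f = -1*(-4) = 4)
d = 176 (d = (4*2)*22 = 8*22 = 176)
(29301 + W(38)) + d = (29301 + (10 + 38)) + 176 = (29301 + 48) + 176 = 29349 + 176 = 29525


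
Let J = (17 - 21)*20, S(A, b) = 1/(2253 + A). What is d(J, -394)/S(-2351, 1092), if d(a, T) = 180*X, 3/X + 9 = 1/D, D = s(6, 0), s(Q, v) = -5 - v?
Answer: 132300/23 ≈ 5752.2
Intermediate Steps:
D = -5 (D = -5 - 1*0 = -5 + 0 = -5)
J = -80 (J = -4*20 = -80)
X = -15/46 (X = 3/(-9 + 1/(-5)) = 3/(-9 - ⅕) = 3/(-46/5) = 3*(-5/46) = -15/46 ≈ -0.32609)
d(a, T) = -1350/23 (d(a, T) = 180*(-15/46) = -1350/23)
d(J, -394)/S(-2351, 1092) = -1350/(23*(1/(2253 - 2351))) = -1350/(23*(1/(-98))) = -1350/(23*(-1/98)) = -1350/23*(-98) = 132300/23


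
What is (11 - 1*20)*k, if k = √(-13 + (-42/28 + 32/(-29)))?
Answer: -9*I*√52490/58 ≈ -35.551*I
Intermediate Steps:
k = I*√52490/58 (k = √(-13 + (-42*1/28 + 32*(-1/29))) = √(-13 + (-3/2 - 32/29)) = √(-13 - 151/58) = √(-905/58) = I*√52490/58 ≈ 3.9501*I)
(11 - 1*20)*k = (11 - 1*20)*(I*√52490/58) = (11 - 20)*(I*√52490/58) = -9*I*√52490/58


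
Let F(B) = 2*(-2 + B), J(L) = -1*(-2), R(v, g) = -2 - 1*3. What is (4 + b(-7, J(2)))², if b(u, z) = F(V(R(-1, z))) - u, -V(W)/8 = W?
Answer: 7569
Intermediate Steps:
R(v, g) = -5 (R(v, g) = -2 - 3 = -5)
V(W) = -8*W
J(L) = 2
F(B) = -4 + 2*B
b(u, z) = 76 - u (b(u, z) = (-4 + 2*(-8*(-5))) - u = (-4 + 2*40) - u = (-4 + 80) - u = 76 - u)
(4 + b(-7, J(2)))² = (4 + (76 - 1*(-7)))² = (4 + (76 + 7))² = (4 + 83)² = 87² = 7569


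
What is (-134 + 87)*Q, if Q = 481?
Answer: -22607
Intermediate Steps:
(-134 + 87)*Q = (-134 + 87)*481 = -47*481 = -22607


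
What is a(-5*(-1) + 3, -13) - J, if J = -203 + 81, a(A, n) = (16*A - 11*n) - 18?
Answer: 375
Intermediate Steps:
a(A, n) = -18 - 11*n + 16*A (a(A, n) = (-11*n + 16*A) - 18 = -18 - 11*n + 16*A)
J = -122
a(-5*(-1) + 3, -13) - J = (-18 - 11*(-13) + 16*(-5*(-1) + 3)) - 1*(-122) = (-18 + 143 + 16*(5 + 3)) + 122 = (-18 + 143 + 16*8) + 122 = (-18 + 143 + 128) + 122 = 253 + 122 = 375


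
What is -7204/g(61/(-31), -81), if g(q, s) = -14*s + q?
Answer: -223324/35093 ≈ -6.3638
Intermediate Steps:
g(q, s) = q - 14*s
-7204/g(61/(-31), -81) = -7204/(61/(-31) - 14*(-81)) = -7204/(61*(-1/31) + 1134) = -7204/(-61/31 + 1134) = -7204/35093/31 = -7204*31/35093 = -223324/35093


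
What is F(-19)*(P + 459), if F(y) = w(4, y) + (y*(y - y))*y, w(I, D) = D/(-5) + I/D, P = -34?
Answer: 28985/19 ≈ 1525.5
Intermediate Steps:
w(I, D) = -D/5 + I/D (w(I, D) = D*(-⅕) + I/D = -D/5 + I/D)
F(y) = 4/y - y/5 (F(y) = (-y/5 + 4/y) + (y*(y - y))*y = (4/y - y/5) + (y*0)*y = (4/y - y/5) + 0*y = (4/y - y/5) + 0 = 4/y - y/5)
F(-19)*(P + 459) = (4/(-19) - ⅕*(-19))*(-34 + 459) = (4*(-1/19) + 19/5)*425 = (-4/19 + 19/5)*425 = (341/95)*425 = 28985/19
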